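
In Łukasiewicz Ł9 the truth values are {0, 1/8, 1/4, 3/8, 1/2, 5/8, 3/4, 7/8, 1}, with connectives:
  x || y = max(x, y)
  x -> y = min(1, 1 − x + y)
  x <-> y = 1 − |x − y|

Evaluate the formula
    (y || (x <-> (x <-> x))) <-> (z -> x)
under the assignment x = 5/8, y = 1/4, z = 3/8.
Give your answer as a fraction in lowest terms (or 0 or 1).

5/8

x <-> x = 5/8 <-> 5/8 = 1
x <-> (x <-> x) = 5/8 <-> 1 = 5/8
y || (x <-> (x <-> x)) = 1/4 || 5/8 = 5/8
z -> x = 3/8 -> 5/8 = 1
(y || (x <-> (x <-> x))) <-> (z -> x) = 5/8 <-> 1 = 5/8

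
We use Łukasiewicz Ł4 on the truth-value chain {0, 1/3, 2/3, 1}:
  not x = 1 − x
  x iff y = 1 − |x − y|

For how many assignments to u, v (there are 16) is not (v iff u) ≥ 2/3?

u = 0, v = 0 ↦ 0  <
u = 0, v = 1/3 ↦ 1/3  <
u = 0, v = 2/3 ↦ 2/3  ≥
u = 0, v = 1 ↦ 1  ≥
u = 1/3, v = 0 ↦ 1/3  <
u = 1/3, v = 1/3 ↦ 0  <
u = 1/3, v = 2/3 ↦ 1/3  <
u = 1/3, v = 1 ↦ 2/3  ≥
u = 2/3, v = 0 ↦ 2/3  ≥
u = 2/3, v = 1/3 ↦ 1/3  <
u = 2/3, v = 2/3 ↦ 0  <
u = 2/3, v = 1 ↦ 1/3  <
u = 1, v = 0 ↦ 1  ≥
u = 1, v = 1/3 ↦ 2/3  ≥
u = 1, v = 2/3 ↦ 1/3  <
u = 1, v = 1 ↦ 0  <
So 6 of the 16 assignments meet the threshold.

6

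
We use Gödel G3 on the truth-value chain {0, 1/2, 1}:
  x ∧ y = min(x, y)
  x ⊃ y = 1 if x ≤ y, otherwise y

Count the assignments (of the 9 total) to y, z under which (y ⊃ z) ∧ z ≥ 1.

y = 0, z = 0 ↦ 0  <
y = 0, z = 1/2 ↦ 1/2  <
y = 0, z = 1 ↦ 1  ≥
y = 1/2, z = 0 ↦ 0  <
y = 1/2, z = 1/2 ↦ 1/2  <
y = 1/2, z = 1 ↦ 1  ≥
y = 1, z = 0 ↦ 0  <
y = 1, z = 1/2 ↦ 1/2  <
y = 1, z = 1 ↦ 1  ≥
So 3 of the 9 assignments meet the threshold.

3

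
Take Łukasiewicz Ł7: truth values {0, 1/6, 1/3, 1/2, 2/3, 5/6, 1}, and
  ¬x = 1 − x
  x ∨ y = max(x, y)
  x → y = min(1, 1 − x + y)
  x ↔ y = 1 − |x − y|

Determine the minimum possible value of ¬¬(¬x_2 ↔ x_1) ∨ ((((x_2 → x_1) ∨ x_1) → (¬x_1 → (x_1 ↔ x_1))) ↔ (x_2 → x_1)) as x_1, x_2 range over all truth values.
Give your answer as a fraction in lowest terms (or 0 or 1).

Take x_1 = 0, x_2 = 1/2:
¬x_2 = ¬1/2 = 1/2
¬x_2 ↔ x_1 = 1/2 ↔ 0 = 1/2
¬(¬x_2 ↔ x_1) = ¬1/2 = 1/2
¬¬(¬x_2 ↔ x_1) = ¬1/2 = 1/2
x_2 → x_1 = 1/2 → 0 = 1/2
(x_2 → x_1) ∨ x_1 = 1/2 ∨ 0 = 1/2
¬x_1 = ¬0 = 1
x_1 ↔ x_1 = 0 ↔ 0 = 1
¬x_1 → (x_1 ↔ x_1) = 1 → 1 = 1
((x_2 → x_1) ∨ x_1) → (¬x_1 → (x_1 ↔ x_1)) = 1/2 → 1 = 1
x_2 → x_1 = 1/2 → 0 = 1/2
(((x_2 → x_1) ∨ x_1) → (¬x_1 → (x_1 ↔ x_1))) ↔ (x_2 → x_1) = 1 ↔ 1/2 = 1/2
¬¬(¬x_2 ↔ x_1) ∨ ((((x_2 → x_1) ∨ x_1) → (¬x_1 → (x_1 ↔ x_1))) ↔ (x_2 → x_1)) = 1/2 ∨ 1/2 = 1/2
No assignment yields a value below 1/2, so this is the minimum.

1/2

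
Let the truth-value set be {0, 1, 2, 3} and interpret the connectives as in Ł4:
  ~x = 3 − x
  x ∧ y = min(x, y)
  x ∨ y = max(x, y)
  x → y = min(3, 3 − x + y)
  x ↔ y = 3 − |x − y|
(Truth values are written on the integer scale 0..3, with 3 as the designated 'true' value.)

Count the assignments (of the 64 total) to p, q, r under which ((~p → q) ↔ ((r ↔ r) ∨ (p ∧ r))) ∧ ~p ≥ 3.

4

value 3: 4 assignments (counts)
value 2: 16 assignments
value 1: 24 assignments
value 0: 20 assignments
So 4 of the 64 assignments meet the threshold.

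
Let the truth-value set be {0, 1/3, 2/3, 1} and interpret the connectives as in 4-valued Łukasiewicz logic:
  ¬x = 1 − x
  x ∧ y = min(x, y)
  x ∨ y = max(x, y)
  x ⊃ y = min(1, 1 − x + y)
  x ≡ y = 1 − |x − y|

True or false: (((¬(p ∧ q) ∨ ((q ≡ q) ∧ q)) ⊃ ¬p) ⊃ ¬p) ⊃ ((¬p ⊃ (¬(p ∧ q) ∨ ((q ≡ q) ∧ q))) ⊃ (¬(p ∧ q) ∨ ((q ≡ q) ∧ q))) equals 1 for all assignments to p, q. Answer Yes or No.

p = 0, q = 0 ↦ 1
p = 0, q = 1/3 ↦ 1
p = 0, q = 2/3 ↦ 1
p = 0, q = 1 ↦ 1
p = 1/3, q = 0 ↦ 1
p = 1/3, q = 1/3 ↦ 1
p = 1/3, q = 2/3 ↦ 1
p = 1/3, q = 1 ↦ 1
p = 2/3, q = 0 ↦ 1
p = 2/3, q = 1/3 ↦ 1
p = 2/3, q = 2/3 ↦ 1
p = 2/3, q = 1 ↦ 1
p = 1, q = 0 ↦ 1
p = 1, q = 1/3 ↦ 1
p = 1, q = 2/3 ↦ 1
p = 1, q = 1 ↦ 1
Every assignment gives a value ≥ 1.

Yes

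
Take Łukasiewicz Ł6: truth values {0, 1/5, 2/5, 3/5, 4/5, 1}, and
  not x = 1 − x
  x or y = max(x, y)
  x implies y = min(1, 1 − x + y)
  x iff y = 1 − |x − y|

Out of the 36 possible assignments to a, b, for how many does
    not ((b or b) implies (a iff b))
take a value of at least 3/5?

4

value 1: 1 assignment (counts)
value 4/5: 1 assignment (counts)
value 3/5: 2 assignments (counts)
value 2/5: 2 assignments
value 1/5: 3 assignments
value 0: 27 assignments
So 4 of the 36 assignments meet the threshold.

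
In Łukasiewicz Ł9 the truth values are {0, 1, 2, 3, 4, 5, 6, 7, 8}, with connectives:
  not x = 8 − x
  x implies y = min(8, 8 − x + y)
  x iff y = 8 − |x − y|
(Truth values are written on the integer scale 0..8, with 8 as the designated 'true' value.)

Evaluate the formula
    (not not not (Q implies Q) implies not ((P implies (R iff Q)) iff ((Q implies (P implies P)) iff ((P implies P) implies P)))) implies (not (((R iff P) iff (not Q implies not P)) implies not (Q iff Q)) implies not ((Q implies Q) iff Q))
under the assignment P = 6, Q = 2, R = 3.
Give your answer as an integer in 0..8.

7

Q implies Q = 2 implies 2 = 8
not (Q implies Q) = not 8 = 0
not not (Q implies Q) = not 0 = 8
not not not (Q implies Q) = not 8 = 0
R iff Q = 3 iff 2 = 7
P implies (R iff Q) = 6 implies 7 = 8
P implies P = 6 implies 6 = 8
Q implies (P implies P) = 2 implies 8 = 8
P implies P = 6 implies 6 = 8
(P implies P) implies P = 8 implies 6 = 6
(Q implies (P implies P)) iff ((P implies P) implies P) = 8 iff 6 = 6
(P implies (R iff Q)) iff ((Q implies (P implies P)) iff ((P implies P) implies P)) = 8 iff 6 = 6
not ((P implies (R iff Q)) iff ((Q implies (P implies P)) iff ((P implies P) implies P))) = not 6 = 2
not not not (Q implies Q) implies not ((P implies (R iff Q)) iff ((Q implies (P implies P)) iff ((P implies P) implies P))) = 0 implies 2 = 8
R iff P = 3 iff 6 = 5
not Q = not 2 = 6
not P = not 6 = 2
not Q implies not P = 6 implies 2 = 4
(R iff P) iff (not Q implies not P) = 5 iff 4 = 7
Q iff Q = 2 iff 2 = 8
not (Q iff Q) = not 8 = 0
((R iff P) iff (not Q implies not P)) implies not (Q iff Q) = 7 implies 0 = 1
not (((R iff P) iff (not Q implies not P)) implies not (Q iff Q)) = not 1 = 7
Q implies Q = 2 implies 2 = 8
(Q implies Q) iff Q = 8 iff 2 = 2
not ((Q implies Q) iff Q) = not 2 = 6
not (((R iff P) iff (not Q implies not P)) implies not (Q iff Q)) implies not ((Q implies Q) iff Q) = 7 implies 6 = 7
(not not not (Q implies Q) implies not ((P implies (R iff Q)) iff ((Q implies (P implies P)) iff ((P implies P) implies P)))) implies (not (((R iff P) iff (not Q implies not P)) implies not (Q iff Q)) implies not ((Q implies Q) iff Q)) = 8 implies 7 = 7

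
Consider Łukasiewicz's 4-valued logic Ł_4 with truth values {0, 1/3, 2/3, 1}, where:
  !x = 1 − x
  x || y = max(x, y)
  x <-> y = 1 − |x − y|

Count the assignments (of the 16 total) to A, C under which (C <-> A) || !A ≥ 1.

7

A = 0, C = 0 ↦ 1  ≥
A = 0, C = 1/3 ↦ 1  ≥
A = 0, C = 2/3 ↦ 1  ≥
A = 0, C = 1 ↦ 1  ≥
A = 1/3, C = 0 ↦ 2/3  <
A = 1/3, C = 1/3 ↦ 1  ≥
A = 1/3, C = 2/3 ↦ 2/3  <
A = 1/3, C = 1 ↦ 2/3  <
A = 2/3, C = 0 ↦ 1/3  <
A = 2/3, C = 1/3 ↦ 2/3  <
A = 2/3, C = 2/3 ↦ 1  ≥
A = 2/3, C = 1 ↦ 2/3  <
A = 1, C = 0 ↦ 0  <
A = 1, C = 1/3 ↦ 1/3  <
A = 1, C = 2/3 ↦ 2/3  <
A = 1, C = 1 ↦ 1  ≥
So 7 of the 16 assignments meet the threshold.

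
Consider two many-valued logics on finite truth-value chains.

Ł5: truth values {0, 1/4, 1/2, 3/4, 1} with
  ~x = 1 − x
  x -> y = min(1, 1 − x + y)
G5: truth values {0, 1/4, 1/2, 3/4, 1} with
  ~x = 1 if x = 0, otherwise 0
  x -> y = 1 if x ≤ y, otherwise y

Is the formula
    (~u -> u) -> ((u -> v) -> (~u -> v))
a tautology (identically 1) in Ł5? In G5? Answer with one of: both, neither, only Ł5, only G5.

both

In Ł5: every assignment gives 1 — tautology.
In G5: every assignment gives 1 — tautology.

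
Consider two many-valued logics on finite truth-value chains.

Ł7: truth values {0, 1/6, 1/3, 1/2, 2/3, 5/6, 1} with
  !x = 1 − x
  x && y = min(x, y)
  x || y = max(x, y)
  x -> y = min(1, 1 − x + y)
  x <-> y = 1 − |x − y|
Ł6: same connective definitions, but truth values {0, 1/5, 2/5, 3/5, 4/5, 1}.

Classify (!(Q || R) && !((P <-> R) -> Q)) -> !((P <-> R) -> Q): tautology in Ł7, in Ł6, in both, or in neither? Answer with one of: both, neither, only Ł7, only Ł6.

both

In Ł7: every assignment gives 1 — tautology.
In Ł6: every assignment gives 1 — tautology.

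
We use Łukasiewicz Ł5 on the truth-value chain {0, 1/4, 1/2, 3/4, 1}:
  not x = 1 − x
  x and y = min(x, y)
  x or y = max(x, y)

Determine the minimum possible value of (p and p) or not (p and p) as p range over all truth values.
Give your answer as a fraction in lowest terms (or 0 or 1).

1/2

Take p = 1/2:
p and p = 1/2 and 1/2 = 1/2
p and p = 1/2 and 1/2 = 1/2
not (p and p) = not 1/2 = 1/2
(p and p) or not (p and p) = 1/2 or 1/2 = 1/2
No assignment yields a value below 1/2, so this is the minimum.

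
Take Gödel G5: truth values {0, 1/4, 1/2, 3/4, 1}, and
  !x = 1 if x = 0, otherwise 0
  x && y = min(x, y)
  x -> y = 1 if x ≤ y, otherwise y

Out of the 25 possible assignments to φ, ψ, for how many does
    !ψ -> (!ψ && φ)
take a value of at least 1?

value 1: 21 assignments (counts)
value 3/4: 1 assignment
value 1/2: 1 assignment
value 1/4: 1 assignment
value 0: 1 assignment
So 21 of the 25 assignments meet the threshold.

21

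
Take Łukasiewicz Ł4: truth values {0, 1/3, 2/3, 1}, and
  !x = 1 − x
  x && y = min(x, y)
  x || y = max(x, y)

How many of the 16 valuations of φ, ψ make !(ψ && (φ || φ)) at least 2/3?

φ = 0, ψ = 0 ↦ 1  ≥
φ = 0, ψ = 1/3 ↦ 1  ≥
φ = 0, ψ = 2/3 ↦ 1  ≥
φ = 0, ψ = 1 ↦ 1  ≥
φ = 1/3, ψ = 0 ↦ 1  ≥
φ = 1/3, ψ = 1/3 ↦ 2/3  ≥
φ = 1/3, ψ = 2/3 ↦ 2/3  ≥
φ = 1/3, ψ = 1 ↦ 2/3  ≥
φ = 2/3, ψ = 0 ↦ 1  ≥
φ = 2/3, ψ = 1/3 ↦ 2/3  ≥
φ = 2/3, ψ = 2/3 ↦ 1/3  <
φ = 2/3, ψ = 1 ↦ 1/3  <
φ = 1, ψ = 0 ↦ 1  ≥
φ = 1, ψ = 1/3 ↦ 2/3  ≥
φ = 1, ψ = 2/3 ↦ 1/3  <
φ = 1, ψ = 1 ↦ 0  <
So 12 of the 16 assignments meet the threshold.

12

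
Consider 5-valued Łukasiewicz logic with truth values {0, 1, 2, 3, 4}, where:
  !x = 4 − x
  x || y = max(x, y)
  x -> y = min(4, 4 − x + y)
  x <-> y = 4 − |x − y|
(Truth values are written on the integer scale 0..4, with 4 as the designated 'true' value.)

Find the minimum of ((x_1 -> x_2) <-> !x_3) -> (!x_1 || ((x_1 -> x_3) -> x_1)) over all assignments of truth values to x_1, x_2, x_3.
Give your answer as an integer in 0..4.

2

Take x_1 = 2, x_2 = 0, x_3 = 2:
x_1 -> x_2 = 2 -> 0 = 2
!x_3 = !2 = 2
(x_1 -> x_2) <-> !x_3 = 2 <-> 2 = 4
!x_1 = !2 = 2
x_1 -> x_3 = 2 -> 2 = 4
(x_1 -> x_3) -> x_1 = 4 -> 2 = 2
!x_1 || ((x_1 -> x_3) -> x_1) = 2 || 2 = 2
((x_1 -> x_2) <-> !x_3) -> (!x_1 || ((x_1 -> x_3) -> x_1)) = 4 -> 2 = 2
No assignment yields a value below 2, so this is the minimum.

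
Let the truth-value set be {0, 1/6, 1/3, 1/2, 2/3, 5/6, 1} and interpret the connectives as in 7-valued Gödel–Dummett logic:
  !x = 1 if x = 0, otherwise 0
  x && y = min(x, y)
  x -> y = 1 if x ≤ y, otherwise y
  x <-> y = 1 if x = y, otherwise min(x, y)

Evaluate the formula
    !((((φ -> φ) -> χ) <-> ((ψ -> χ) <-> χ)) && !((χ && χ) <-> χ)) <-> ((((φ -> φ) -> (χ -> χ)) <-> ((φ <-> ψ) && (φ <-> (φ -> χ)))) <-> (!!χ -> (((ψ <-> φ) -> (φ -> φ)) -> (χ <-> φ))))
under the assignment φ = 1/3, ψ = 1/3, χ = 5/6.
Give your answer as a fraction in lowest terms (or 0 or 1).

φ -> φ = 1/3 -> 1/3 = 1
(φ -> φ) -> χ = 1 -> 5/6 = 5/6
ψ -> χ = 1/3 -> 5/6 = 1
(ψ -> χ) <-> χ = 1 <-> 5/6 = 5/6
((φ -> φ) -> χ) <-> ((ψ -> χ) <-> χ) = 5/6 <-> 5/6 = 1
χ && χ = 5/6 && 5/6 = 5/6
(χ && χ) <-> χ = 5/6 <-> 5/6 = 1
!((χ && χ) <-> χ) = !1 = 0
(((φ -> φ) -> χ) <-> ((ψ -> χ) <-> χ)) && !((χ && χ) <-> χ) = 1 && 0 = 0
!((((φ -> φ) -> χ) <-> ((ψ -> χ) <-> χ)) && !((χ && χ) <-> χ)) = !0 = 1
φ -> φ = 1/3 -> 1/3 = 1
χ -> χ = 5/6 -> 5/6 = 1
(φ -> φ) -> (χ -> χ) = 1 -> 1 = 1
φ <-> ψ = 1/3 <-> 1/3 = 1
φ -> χ = 1/3 -> 5/6 = 1
φ <-> (φ -> χ) = 1/3 <-> 1 = 1/3
(φ <-> ψ) && (φ <-> (φ -> χ)) = 1 && 1/3 = 1/3
((φ -> φ) -> (χ -> χ)) <-> ((φ <-> ψ) && (φ <-> (φ -> χ))) = 1 <-> 1/3 = 1/3
!χ = !5/6 = 0
!!χ = !0 = 1
ψ <-> φ = 1/3 <-> 1/3 = 1
φ -> φ = 1/3 -> 1/3 = 1
(ψ <-> φ) -> (φ -> φ) = 1 -> 1 = 1
χ <-> φ = 5/6 <-> 1/3 = 1/3
((ψ <-> φ) -> (φ -> φ)) -> (χ <-> φ) = 1 -> 1/3 = 1/3
!!χ -> (((ψ <-> φ) -> (φ -> φ)) -> (χ <-> φ)) = 1 -> 1/3 = 1/3
(((φ -> φ) -> (χ -> χ)) <-> ((φ <-> ψ) && (φ <-> (φ -> χ)))) <-> (!!χ -> (((ψ <-> φ) -> (φ -> φ)) -> (χ <-> φ))) = 1/3 <-> 1/3 = 1
!((((φ -> φ) -> χ) <-> ((ψ -> χ) <-> χ)) && !((χ && χ) <-> χ)) <-> ((((φ -> φ) -> (χ -> χ)) <-> ((φ <-> ψ) && (φ <-> (φ -> χ)))) <-> (!!χ -> (((ψ <-> φ) -> (φ -> φ)) -> (χ <-> φ)))) = 1 <-> 1 = 1

1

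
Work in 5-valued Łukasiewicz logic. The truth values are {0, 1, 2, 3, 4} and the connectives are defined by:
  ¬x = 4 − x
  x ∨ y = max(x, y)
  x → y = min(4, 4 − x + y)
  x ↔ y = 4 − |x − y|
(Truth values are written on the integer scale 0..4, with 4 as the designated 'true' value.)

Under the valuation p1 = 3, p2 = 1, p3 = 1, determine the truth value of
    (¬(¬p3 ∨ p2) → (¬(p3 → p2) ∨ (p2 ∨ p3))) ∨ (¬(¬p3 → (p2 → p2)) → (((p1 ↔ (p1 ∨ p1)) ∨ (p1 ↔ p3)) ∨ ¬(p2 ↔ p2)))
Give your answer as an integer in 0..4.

4

¬p3 = ¬1 = 3
¬p3 ∨ p2 = 3 ∨ 1 = 3
¬(¬p3 ∨ p2) = ¬3 = 1
p3 → p2 = 1 → 1 = 4
¬(p3 → p2) = ¬4 = 0
p2 ∨ p3 = 1 ∨ 1 = 1
¬(p3 → p2) ∨ (p2 ∨ p3) = 0 ∨ 1 = 1
¬(¬p3 ∨ p2) → (¬(p3 → p2) ∨ (p2 ∨ p3)) = 1 → 1 = 4
¬p3 = ¬1 = 3
p2 → p2 = 1 → 1 = 4
¬p3 → (p2 → p2) = 3 → 4 = 4
¬(¬p3 → (p2 → p2)) = ¬4 = 0
p1 ∨ p1 = 3 ∨ 3 = 3
p1 ↔ (p1 ∨ p1) = 3 ↔ 3 = 4
p1 ↔ p3 = 3 ↔ 1 = 2
(p1 ↔ (p1 ∨ p1)) ∨ (p1 ↔ p3) = 4 ∨ 2 = 4
p2 ↔ p2 = 1 ↔ 1 = 4
¬(p2 ↔ p2) = ¬4 = 0
((p1 ↔ (p1 ∨ p1)) ∨ (p1 ↔ p3)) ∨ ¬(p2 ↔ p2) = 4 ∨ 0 = 4
¬(¬p3 → (p2 → p2)) → (((p1 ↔ (p1 ∨ p1)) ∨ (p1 ↔ p3)) ∨ ¬(p2 ↔ p2)) = 0 → 4 = 4
(¬(¬p3 ∨ p2) → (¬(p3 → p2) ∨ (p2 ∨ p3))) ∨ (¬(¬p3 → (p2 → p2)) → (((p1 ↔ (p1 ∨ p1)) ∨ (p1 ↔ p3)) ∨ ¬(p2 ↔ p2))) = 4 ∨ 4 = 4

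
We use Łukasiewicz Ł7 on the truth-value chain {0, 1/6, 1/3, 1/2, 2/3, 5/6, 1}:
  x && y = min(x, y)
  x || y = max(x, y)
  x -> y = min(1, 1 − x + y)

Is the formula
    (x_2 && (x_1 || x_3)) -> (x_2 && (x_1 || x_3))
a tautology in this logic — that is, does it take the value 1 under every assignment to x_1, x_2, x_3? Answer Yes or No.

Yes

At x_1 = 1/3, x_2 = 0, x_3 = 1/3, for instance:
x_1 || x_3 = 1/3 || 1/3 = 1/3
x_2 && (x_1 || x_3) = 0 && 1/3 = 0
(x_2 && (x_1 || x_3)) -> (x_2 && (x_1 || x_3)) = 0 -> 0 = 1
and checking the remaining 342 assignments likewise gives ≥ 1 in every case.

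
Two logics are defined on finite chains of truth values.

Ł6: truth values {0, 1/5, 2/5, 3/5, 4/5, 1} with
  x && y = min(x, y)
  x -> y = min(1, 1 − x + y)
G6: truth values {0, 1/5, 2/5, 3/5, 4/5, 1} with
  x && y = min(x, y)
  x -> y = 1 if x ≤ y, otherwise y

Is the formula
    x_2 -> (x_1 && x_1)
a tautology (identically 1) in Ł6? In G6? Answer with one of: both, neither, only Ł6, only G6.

In Ł6: at x_1 = 0, x_2 = 1/5 the value is 4/5 — not a tautology.
In G6: at x_1 = 0, x_2 = 1/5 the value is 0 — not a tautology.

neither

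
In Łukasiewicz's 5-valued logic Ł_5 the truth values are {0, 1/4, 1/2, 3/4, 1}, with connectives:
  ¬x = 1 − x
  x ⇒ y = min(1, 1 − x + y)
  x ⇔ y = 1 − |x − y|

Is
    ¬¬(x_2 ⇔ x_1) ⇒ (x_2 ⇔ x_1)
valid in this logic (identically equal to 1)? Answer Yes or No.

Yes

At x_1 = 1/2, x_2 = 3/4, for instance:
x_2 ⇔ x_1 = 3/4 ⇔ 1/2 = 3/4
¬(x_2 ⇔ x_1) = ¬3/4 = 1/4
¬¬(x_2 ⇔ x_1) = ¬1/4 = 3/4
¬¬(x_2 ⇔ x_1) ⇒ (x_2 ⇔ x_1) = 3/4 ⇒ 3/4 = 1
and checking the remaining 24 assignments likewise gives ≥ 1 in every case.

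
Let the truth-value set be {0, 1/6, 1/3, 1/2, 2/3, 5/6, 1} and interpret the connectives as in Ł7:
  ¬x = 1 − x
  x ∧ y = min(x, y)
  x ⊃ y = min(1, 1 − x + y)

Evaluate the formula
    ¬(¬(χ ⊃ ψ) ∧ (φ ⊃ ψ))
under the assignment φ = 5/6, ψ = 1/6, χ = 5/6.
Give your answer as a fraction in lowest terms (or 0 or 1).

2/3

χ ⊃ ψ = 5/6 ⊃ 1/6 = 1/3
¬(χ ⊃ ψ) = ¬1/3 = 2/3
φ ⊃ ψ = 5/6 ⊃ 1/6 = 1/3
¬(χ ⊃ ψ) ∧ (φ ⊃ ψ) = 2/3 ∧ 1/3 = 1/3
¬(¬(χ ⊃ ψ) ∧ (φ ⊃ ψ)) = ¬1/3 = 2/3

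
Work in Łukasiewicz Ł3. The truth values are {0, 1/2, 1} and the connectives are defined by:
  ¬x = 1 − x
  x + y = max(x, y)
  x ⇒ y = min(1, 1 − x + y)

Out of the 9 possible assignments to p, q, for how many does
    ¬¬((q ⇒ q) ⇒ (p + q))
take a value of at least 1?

p = 0, q = 0 ↦ 0  <
p = 0, q = 1/2 ↦ 1/2  <
p = 0, q = 1 ↦ 1  ≥
p = 1/2, q = 0 ↦ 1/2  <
p = 1/2, q = 1/2 ↦ 1/2  <
p = 1/2, q = 1 ↦ 1  ≥
p = 1, q = 0 ↦ 1  ≥
p = 1, q = 1/2 ↦ 1  ≥
p = 1, q = 1 ↦ 1  ≥
So 5 of the 9 assignments meet the threshold.

5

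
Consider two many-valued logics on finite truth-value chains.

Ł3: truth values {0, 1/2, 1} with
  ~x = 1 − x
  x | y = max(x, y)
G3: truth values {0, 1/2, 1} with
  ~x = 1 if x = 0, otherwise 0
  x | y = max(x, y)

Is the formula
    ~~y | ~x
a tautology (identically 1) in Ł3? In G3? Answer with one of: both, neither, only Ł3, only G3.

In Ł3: at x = 1/2, y = 0 the value is 1/2 — not a tautology.
In G3: at x = 1/2, y = 0 the value is 0 — not a tautology.

neither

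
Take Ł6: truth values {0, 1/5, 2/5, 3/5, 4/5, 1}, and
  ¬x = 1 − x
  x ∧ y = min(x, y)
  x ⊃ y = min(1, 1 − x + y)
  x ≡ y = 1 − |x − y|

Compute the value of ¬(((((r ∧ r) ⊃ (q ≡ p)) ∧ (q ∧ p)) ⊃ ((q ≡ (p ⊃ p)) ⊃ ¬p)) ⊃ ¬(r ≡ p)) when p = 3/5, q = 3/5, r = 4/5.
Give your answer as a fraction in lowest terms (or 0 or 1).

r ∧ r = 4/5 ∧ 4/5 = 4/5
q ≡ p = 3/5 ≡ 3/5 = 1
(r ∧ r) ⊃ (q ≡ p) = 4/5 ⊃ 1 = 1
q ∧ p = 3/5 ∧ 3/5 = 3/5
((r ∧ r) ⊃ (q ≡ p)) ∧ (q ∧ p) = 1 ∧ 3/5 = 3/5
p ⊃ p = 3/5 ⊃ 3/5 = 1
q ≡ (p ⊃ p) = 3/5 ≡ 1 = 3/5
¬p = ¬3/5 = 2/5
(q ≡ (p ⊃ p)) ⊃ ¬p = 3/5 ⊃ 2/5 = 4/5
(((r ∧ r) ⊃ (q ≡ p)) ∧ (q ∧ p)) ⊃ ((q ≡ (p ⊃ p)) ⊃ ¬p) = 3/5 ⊃ 4/5 = 1
r ≡ p = 4/5 ≡ 3/5 = 4/5
¬(r ≡ p) = ¬4/5 = 1/5
((((r ∧ r) ⊃ (q ≡ p)) ∧ (q ∧ p)) ⊃ ((q ≡ (p ⊃ p)) ⊃ ¬p)) ⊃ ¬(r ≡ p) = 1 ⊃ 1/5 = 1/5
¬(((((r ∧ r) ⊃ (q ≡ p)) ∧ (q ∧ p)) ⊃ ((q ≡ (p ⊃ p)) ⊃ ¬p)) ⊃ ¬(r ≡ p)) = ¬1/5 = 4/5

4/5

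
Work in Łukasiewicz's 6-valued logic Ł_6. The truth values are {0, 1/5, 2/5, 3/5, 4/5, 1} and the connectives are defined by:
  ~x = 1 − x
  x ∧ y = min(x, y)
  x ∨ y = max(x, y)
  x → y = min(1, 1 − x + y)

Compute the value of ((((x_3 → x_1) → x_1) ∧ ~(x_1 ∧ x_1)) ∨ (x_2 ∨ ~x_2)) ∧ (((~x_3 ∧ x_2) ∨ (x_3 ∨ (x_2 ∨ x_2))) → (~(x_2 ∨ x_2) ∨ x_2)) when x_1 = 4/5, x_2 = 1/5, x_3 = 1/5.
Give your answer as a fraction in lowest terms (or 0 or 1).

x_3 → x_1 = 1/5 → 4/5 = 1
(x_3 → x_1) → x_1 = 1 → 4/5 = 4/5
x_1 ∧ x_1 = 4/5 ∧ 4/5 = 4/5
~(x_1 ∧ x_1) = ~4/5 = 1/5
((x_3 → x_1) → x_1) ∧ ~(x_1 ∧ x_1) = 4/5 ∧ 1/5 = 1/5
~x_2 = ~1/5 = 4/5
x_2 ∨ ~x_2 = 1/5 ∨ 4/5 = 4/5
(((x_3 → x_1) → x_1) ∧ ~(x_1 ∧ x_1)) ∨ (x_2 ∨ ~x_2) = 1/5 ∨ 4/5 = 4/5
~x_3 = ~1/5 = 4/5
~x_3 ∧ x_2 = 4/5 ∧ 1/5 = 1/5
x_2 ∨ x_2 = 1/5 ∨ 1/5 = 1/5
x_3 ∨ (x_2 ∨ x_2) = 1/5 ∨ 1/5 = 1/5
(~x_3 ∧ x_2) ∨ (x_3 ∨ (x_2 ∨ x_2)) = 1/5 ∨ 1/5 = 1/5
x_2 ∨ x_2 = 1/5 ∨ 1/5 = 1/5
~(x_2 ∨ x_2) = ~1/5 = 4/5
~(x_2 ∨ x_2) ∨ x_2 = 4/5 ∨ 1/5 = 4/5
((~x_3 ∧ x_2) ∨ (x_3 ∨ (x_2 ∨ x_2))) → (~(x_2 ∨ x_2) ∨ x_2) = 1/5 → 4/5 = 1
((((x_3 → x_1) → x_1) ∧ ~(x_1 ∧ x_1)) ∨ (x_2 ∨ ~x_2)) ∧ (((~x_3 ∧ x_2) ∨ (x_3 ∨ (x_2 ∨ x_2))) → (~(x_2 ∨ x_2) ∨ x_2)) = 4/5 ∧ 1 = 4/5

4/5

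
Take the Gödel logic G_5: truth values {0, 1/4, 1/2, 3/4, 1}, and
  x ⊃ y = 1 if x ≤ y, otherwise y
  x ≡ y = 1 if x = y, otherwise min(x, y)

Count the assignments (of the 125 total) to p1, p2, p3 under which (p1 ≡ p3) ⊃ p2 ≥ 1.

85

value 1: 85 assignments (counts)
value 3/4: 5 assignments
value 1/2: 7 assignments
value 1/4: 11 assignments
value 0: 17 assignments
So 85 of the 125 assignments meet the threshold.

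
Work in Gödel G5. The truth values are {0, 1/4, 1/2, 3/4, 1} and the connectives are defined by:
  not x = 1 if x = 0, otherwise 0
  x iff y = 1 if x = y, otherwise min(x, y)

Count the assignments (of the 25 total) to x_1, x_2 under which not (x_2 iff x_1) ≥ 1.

value 1: 8 assignments (counts)
value 0: 17 assignments
So 8 of the 25 assignments meet the threshold.

8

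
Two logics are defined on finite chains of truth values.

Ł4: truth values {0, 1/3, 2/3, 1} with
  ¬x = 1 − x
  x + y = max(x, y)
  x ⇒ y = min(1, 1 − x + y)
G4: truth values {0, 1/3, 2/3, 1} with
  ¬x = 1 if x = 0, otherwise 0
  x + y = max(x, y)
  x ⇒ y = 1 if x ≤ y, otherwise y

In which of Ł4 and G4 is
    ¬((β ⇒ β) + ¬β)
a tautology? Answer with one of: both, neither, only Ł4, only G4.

neither

In Ł4: at β = 0 the value is 0 — not a tautology.
In G4: at β = 0 the value is 0 — not a tautology.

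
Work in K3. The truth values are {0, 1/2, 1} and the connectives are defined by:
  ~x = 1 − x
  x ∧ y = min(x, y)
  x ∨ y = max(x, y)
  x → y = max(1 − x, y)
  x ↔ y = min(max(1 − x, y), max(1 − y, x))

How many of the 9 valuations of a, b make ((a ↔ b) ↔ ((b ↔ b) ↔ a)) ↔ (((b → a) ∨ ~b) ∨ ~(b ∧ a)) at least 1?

a = 0, b = 0 ↦ 0  <
a = 0, b = 1/2 ↦ 1/2  <
a = 0, b = 1 ↦ 1  ≥
a = 1/2, b = 0 ↦ 1/2  <
a = 1/2, b = 1/2 ↦ 1/2  <
a = 1/2, b = 1 ↦ 1/2  <
a = 1, b = 0 ↦ 0  <
a = 1, b = 1/2 ↦ 1/2  <
a = 1, b = 1 ↦ 1  ≥
So 2 of the 9 assignments meet the threshold.

2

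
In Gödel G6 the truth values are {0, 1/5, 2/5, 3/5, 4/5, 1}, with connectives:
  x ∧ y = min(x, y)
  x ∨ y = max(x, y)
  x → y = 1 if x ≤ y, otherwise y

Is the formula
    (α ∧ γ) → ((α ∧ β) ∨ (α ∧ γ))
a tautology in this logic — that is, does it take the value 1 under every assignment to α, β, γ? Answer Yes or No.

Yes

At α = 1, β = 1/5, γ = 0, for instance:
α ∧ γ = 1 ∧ 0 = 0
α ∧ β = 1 ∧ 1/5 = 1/5
(α ∧ β) ∨ (α ∧ γ) = 1/5 ∨ 0 = 1/5
(α ∧ γ) → ((α ∧ β) ∨ (α ∧ γ)) = 0 → 1/5 = 1
and checking the remaining 215 assignments likewise gives ≥ 1 in every case.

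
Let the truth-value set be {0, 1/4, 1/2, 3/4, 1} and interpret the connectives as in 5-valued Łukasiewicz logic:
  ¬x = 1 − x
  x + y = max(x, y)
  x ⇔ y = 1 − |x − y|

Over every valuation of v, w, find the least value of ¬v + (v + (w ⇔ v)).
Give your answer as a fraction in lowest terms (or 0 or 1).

Take v = 1/2, w = 0:
¬v = ¬1/2 = 1/2
w ⇔ v = 0 ⇔ 1/2 = 1/2
v + (w ⇔ v) = 1/2 + 1/2 = 1/2
¬v + (v + (w ⇔ v)) = 1/2 + 1/2 = 1/2
No assignment yields a value below 1/2, so this is the minimum.

1/2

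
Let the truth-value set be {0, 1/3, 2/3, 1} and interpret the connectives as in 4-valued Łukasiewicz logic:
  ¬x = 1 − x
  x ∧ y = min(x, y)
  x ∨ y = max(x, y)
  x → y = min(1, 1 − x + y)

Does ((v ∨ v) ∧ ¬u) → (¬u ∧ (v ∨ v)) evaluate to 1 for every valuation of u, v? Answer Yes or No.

u = 0, v = 0 ↦ 1
u = 0, v = 1/3 ↦ 1
u = 0, v = 2/3 ↦ 1
u = 0, v = 1 ↦ 1
u = 1/3, v = 0 ↦ 1
u = 1/3, v = 1/3 ↦ 1
u = 1/3, v = 2/3 ↦ 1
u = 1/3, v = 1 ↦ 1
u = 2/3, v = 0 ↦ 1
u = 2/3, v = 1/3 ↦ 1
u = 2/3, v = 2/3 ↦ 1
u = 2/3, v = 1 ↦ 1
u = 1, v = 0 ↦ 1
u = 1, v = 1/3 ↦ 1
u = 1, v = 2/3 ↦ 1
u = 1, v = 1 ↦ 1
Every assignment gives a value ≥ 1.

Yes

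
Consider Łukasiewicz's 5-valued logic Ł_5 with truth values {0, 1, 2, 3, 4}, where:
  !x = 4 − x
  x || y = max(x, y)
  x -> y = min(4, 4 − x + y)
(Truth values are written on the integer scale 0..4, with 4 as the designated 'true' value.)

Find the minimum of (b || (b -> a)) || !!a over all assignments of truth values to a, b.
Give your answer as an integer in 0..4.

Take a = 0, b = 2:
b -> a = 2 -> 0 = 2
b || (b -> a) = 2 || 2 = 2
!a = !0 = 4
!!a = !4 = 0
(b || (b -> a)) || !!a = 2 || 0 = 2
No assignment yields a value below 2, so this is the minimum.

2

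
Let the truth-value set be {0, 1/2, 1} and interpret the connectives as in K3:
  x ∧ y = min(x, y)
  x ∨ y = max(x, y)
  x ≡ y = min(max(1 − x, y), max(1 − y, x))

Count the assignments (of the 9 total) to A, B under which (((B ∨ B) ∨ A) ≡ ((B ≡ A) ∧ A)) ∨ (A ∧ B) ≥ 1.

A = 0, B = 0 ↦ 1  ≥
A = 0, B = 1/2 ↦ 1/2  <
A = 0, B = 1 ↦ 0  <
A = 1/2, B = 0 ↦ 1/2  <
A = 1/2, B = 1/2 ↦ 1/2  <
A = 1/2, B = 1 ↦ 1/2  <
A = 1, B = 0 ↦ 0  <
A = 1, B = 1/2 ↦ 1/2  <
A = 1, B = 1 ↦ 1  ≥
So 2 of the 9 assignments meet the threshold.

2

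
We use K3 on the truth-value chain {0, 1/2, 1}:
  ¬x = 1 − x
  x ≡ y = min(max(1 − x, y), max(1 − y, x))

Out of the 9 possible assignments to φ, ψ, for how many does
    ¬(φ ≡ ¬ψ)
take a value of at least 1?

φ = 0, ψ = 0 ↦ 1  ≥
φ = 0, ψ = 1/2 ↦ 1/2  <
φ = 0, ψ = 1 ↦ 0  <
φ = 1/2, ψ = 0 ↦ 1/2  <
φ = 1/2, ψ = 1/2 ↦ 1/2  <
φ = 1/2, ψ = 1 ↦ 1/2  <
φ = 1, ψ = 0 ↦ 0  <
φ = 1, ψ = 1/2 ↦ 1/2  <
φ = 1, ψ = 1 ↦ 1  ≥
So 2 of the 9 assignments meet the threshold.

2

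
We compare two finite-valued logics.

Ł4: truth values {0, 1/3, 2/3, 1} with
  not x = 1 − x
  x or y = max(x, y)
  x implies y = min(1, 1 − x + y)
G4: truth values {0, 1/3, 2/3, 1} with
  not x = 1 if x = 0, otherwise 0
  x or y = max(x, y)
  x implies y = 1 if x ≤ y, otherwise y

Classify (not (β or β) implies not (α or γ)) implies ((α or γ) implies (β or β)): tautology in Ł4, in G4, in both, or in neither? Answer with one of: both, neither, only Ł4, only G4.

only Ł4

In Ł4: every assignment gives 1 — tautology.
In G4: at α = 0, β = 1/3, γ = 2/3 the value is 1/3 — not a tautology.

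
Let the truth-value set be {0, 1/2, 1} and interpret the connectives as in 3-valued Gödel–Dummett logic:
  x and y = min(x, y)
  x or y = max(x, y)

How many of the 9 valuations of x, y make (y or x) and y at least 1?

3

x = 0, y = 0 ↦ 0  <
x = 0, y = 1/2 ↦ 1/2  <
x = 0, y = 1 ↦ 1  ≥
x = 1/2, y = 0 ↦ 0  <
x = 1/2, y = 1/2 ↦ 1/2  <
x = 1/2, y = 1 ↦ 1  ≥
x = 1, y = 0 ↦ 0  <
x = 1, y = 1/2 ↦ 1/2  <
x = 1, y = 1 ↦ 1  ≥
So 3 of the 9 assignments meet the threshold.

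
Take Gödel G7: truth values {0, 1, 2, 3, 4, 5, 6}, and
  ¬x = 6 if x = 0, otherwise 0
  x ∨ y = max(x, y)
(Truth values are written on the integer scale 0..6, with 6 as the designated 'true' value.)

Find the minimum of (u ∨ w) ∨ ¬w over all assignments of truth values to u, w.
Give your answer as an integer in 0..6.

Take u = 0, w = 1:
u ∨ w = 0 ∨ 1 = 1
¬w = ¬1 = 0
(u ∨ w) ∨ ¬w = 1 ∨ 0 = 1
No assignment yields a value below 1, so this is the minimum.

1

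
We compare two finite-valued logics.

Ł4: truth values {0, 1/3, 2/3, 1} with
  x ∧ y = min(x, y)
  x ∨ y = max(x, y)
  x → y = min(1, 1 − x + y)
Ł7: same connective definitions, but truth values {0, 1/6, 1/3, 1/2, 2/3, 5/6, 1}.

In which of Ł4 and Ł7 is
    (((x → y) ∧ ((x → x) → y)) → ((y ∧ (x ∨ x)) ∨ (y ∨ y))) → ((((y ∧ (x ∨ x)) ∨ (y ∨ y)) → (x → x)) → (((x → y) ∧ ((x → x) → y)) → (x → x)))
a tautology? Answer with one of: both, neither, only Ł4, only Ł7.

In Ł4: every assignment gives 1 — tautology.
In Ł7: every assignment gives 1 — tautology.

both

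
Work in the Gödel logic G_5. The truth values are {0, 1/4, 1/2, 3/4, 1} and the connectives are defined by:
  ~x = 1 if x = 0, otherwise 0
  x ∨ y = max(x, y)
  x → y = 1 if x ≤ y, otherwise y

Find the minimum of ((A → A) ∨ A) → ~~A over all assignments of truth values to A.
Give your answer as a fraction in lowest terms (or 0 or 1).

Take A = 0:
A → A = 0 → 0 = 1
(A → A) ∨ A = 1 ∨ 0 = 1
~A = ~0 = 1
~~A = ~1 = 0
((A → A) ∨ A) → ~~A = 1 → 0 = 0
No assignment yields a value below 0, so this is the minimum.

0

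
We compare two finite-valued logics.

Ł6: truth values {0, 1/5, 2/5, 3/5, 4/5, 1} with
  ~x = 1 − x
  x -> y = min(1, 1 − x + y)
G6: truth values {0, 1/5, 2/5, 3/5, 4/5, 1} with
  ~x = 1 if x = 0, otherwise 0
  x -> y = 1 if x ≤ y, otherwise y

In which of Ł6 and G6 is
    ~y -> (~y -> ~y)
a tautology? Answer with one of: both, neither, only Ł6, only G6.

both

In Ł6: every assignment gives 1 — tautology.
In G6: every assignment gives 1 — tautology.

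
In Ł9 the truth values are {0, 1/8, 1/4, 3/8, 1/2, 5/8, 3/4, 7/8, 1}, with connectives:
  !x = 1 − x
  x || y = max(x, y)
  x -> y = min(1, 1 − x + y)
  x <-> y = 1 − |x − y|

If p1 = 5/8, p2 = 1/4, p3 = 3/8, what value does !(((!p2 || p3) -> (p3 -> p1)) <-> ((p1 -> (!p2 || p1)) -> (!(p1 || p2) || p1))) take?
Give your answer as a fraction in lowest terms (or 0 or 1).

!p2 = !1/4 = 3/4
!p2 || p3 = 3/4 || 3/8 = 3/4
p3 -> p1 = 3/8 -> 5/8 = 1
(!p2 || p3) -> (p3 -> p1) = 3/4 -> 1 = 1
!p2 = !1/4 = 3/4
!p2 || p1 = 3/4 || 5/8 = 3/4
p1 -> (!p2 || p1) = 5/8 -> 3/4 = 1
p1 || p2 = 5/8 || 1/4 = 5/8
!(p1 || p2) = !5/8 = 3/8
!(p1 || p2) || p1 = 3/8 || 5/8 = 5/8
(p1 -> (!p2 || p1)) -> (!(p1 || p2) || p1) = 1 -> 5/8 = 5/8
((!p2 || p3) -> (p3 -> p1)) <-> ((p1 -> (!p2 || p1)) -> (!(p1 || p2) || p1)) = 1 <-> 5/8 = 5/8
!(((!p2 || p3) -> (p3 -> p1)) <-> ((p1 -> (!p2 || p1)) -> (!(p1 || p2) || p1))) = !5/8 = 3/8

3/8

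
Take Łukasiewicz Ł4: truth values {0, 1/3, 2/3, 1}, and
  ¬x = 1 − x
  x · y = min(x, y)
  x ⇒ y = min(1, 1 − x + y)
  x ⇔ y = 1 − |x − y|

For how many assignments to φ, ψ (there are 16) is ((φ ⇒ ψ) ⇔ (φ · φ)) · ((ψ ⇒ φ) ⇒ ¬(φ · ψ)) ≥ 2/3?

4

φ = 0, ψ = 0 ↦ 0  <
φ = 0, ψ = 1/3 ↦ 0  <
φ = 0, ψ = 2/3 ↦ 0  <
φ = 0, ψ = 1 ↦ 0  <
φ = 1/3, ψ = 0 ↦ 2/3  ≥
φ = 1/3, ψ = 1/3 ↦ 1/3  <
φ = 1/3, ψ = 2/3 ↦ 1/3  <
φ = 1/3, ψ = 1 ↦ 1/3  <
φ = 2/3, ψ = 0 ↦ 2/3  ≥
φ = 2/3, ψ = 1/3 ↦ 2/3  ≥
φ = 2/3, ψ = 2/3 ↦ 1/3  <
φ = 2/3, ψ = 1 ↦ 2/3  ≥
φ = 1, ψ = 0 ↦ 0  <
φ = 1, ψ = 1/3 ↦ 1/3  <
φ = 1, ψ = 2/3 ↦ 1/3  <
φ = 1, ψ = 1 ↦ 0  <
So 4 of the 16 assignments meet the threshold.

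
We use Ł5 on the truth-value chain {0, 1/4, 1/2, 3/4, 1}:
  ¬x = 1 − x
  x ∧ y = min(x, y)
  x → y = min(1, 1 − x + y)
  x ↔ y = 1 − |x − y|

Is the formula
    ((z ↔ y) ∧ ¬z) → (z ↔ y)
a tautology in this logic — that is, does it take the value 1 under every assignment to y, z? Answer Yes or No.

Yes

At y = 1, z = 1/4, for instance:
z ↔ y = 1/4 ↔ 1 = 1/4
¬z = ¬1/4 = 3/4
(z ↔ y) ∧ ¬z = 1/4 ∧ 3/4 = 1/4
((z ↔ y) ∧ ¬z) → (z ↔ y) = 1/4 → 1/4 = 1
and checking the remaining 24 assignments likewise gives ≥ 1 in every case.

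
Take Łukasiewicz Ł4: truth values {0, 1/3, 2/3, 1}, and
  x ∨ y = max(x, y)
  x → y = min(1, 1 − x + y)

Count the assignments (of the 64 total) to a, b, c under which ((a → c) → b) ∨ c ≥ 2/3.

56

value 1: 38 assignments (counts)
value 2/3: 18 assignments (counts)
value 1/3: 7 assignments
value 0: 1 assignment
So 56 of the 64 assignments meet the threshold.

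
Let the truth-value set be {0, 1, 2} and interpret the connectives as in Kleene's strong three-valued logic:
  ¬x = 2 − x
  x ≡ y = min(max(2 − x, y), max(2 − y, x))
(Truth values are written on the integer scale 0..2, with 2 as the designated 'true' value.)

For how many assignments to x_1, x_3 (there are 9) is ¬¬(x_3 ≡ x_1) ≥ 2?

2

x_1 = 0, x_3 = 0 ↦ 2  ≥
x_1 = 0, x_3 = 1 ↦ 1  <
x_1 = 0, x_3 = 2 ↦ 0  <
x_1 = 1, x_3 = 0 ↦ 1  <
x_1 = 1, x_3 = 1 ↦ 1  <
x_1 = 1, x_3 = 2 ↦ 1  <
x_1 = 2, x_3 = 0 ↦ 0  <
x_1 = 2, x_3 = 1 ↦ 1  <
x_1 = 2, x_3 = 2 ↦ 2  ≥
So 2 of the 9 assignments meet the threshold.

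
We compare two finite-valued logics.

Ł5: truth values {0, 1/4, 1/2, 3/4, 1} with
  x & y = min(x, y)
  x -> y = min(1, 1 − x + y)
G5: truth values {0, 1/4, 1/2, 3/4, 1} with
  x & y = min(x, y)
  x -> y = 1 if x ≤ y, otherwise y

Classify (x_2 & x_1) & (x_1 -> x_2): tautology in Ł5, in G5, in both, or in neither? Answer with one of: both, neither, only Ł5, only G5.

neither

In Ł5: at x_1 = 0, x_2 = 0 the value is 0 — not a tautology.
In G5: at x_1 = 0, x_2 = 0 the value is 0 — not a tautology.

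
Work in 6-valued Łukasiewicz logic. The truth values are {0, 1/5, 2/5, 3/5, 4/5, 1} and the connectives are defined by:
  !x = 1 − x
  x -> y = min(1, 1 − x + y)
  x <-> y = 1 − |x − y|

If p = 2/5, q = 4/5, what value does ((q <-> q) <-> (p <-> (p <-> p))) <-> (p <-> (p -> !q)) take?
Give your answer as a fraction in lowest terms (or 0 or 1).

4/5

q <-> q = 4/5 <-> 4/5 = 1
p <-> p = 2/5 <-> 2/5 = 1
p <-> (p <-> p) = 2/5 <-> 1 = 2/5
(q <-> q) <-> (p <-> (p <-> p)) = 1 <-> 2/5 = 2/5
!q = !4/5 = 1/5
p -> !q = 2/5 -> 1/5 = 4/5
p <-> (p -> !q) = 2/5 <-> 4/5 = 3/5
((q <-> q) <-> (p <-> (p <-> p))) <-> (p <-> (p -> !q)) = 2/5 <-> 3/5 = 4/5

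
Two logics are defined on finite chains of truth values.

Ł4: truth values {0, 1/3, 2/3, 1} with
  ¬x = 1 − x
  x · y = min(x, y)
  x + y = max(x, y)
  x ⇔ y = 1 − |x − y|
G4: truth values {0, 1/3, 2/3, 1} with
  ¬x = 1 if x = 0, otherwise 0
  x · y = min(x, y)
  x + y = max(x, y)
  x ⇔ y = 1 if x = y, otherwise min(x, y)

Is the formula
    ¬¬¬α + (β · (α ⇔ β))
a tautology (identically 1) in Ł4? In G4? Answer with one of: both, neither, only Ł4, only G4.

neither

In Ł4: at α = 1/3, β = 0 the value is 2/3 — not a tautology.
In G4: at α = 1/3, β = 0 the value is 0 — not a tautology.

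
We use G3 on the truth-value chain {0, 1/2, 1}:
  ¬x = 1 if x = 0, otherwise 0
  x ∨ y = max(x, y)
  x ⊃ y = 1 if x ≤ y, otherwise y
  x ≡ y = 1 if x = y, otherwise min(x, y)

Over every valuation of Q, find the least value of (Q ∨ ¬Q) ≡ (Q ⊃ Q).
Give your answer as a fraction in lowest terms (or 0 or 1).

Take Q = 1/2:
¬Q = ¬1/2 = 0
Q ∨ ¬Q = 1/2 ∨ 0 = 1/2
Q ⊃ Q = 1/2 ⊃ 1/2 = 1
(Q ∨ ¬Q) ≡ (Q ⊃ Q) = 1/2 ≡ 1 = 1/2
No assignment yields a value below 1/2, so this is the minimum.

1/2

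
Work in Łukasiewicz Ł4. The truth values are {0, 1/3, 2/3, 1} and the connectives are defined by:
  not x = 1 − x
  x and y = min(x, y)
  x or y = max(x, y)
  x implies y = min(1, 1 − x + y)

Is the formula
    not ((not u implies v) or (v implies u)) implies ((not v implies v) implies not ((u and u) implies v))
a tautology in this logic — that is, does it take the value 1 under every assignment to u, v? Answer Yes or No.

No

Counterexample: take u = 0, v = 2/3.
not u = not 0 = 1
not u implies v = 1 implies 2/3 = 2/3
v implies u = 2/3 implies 0 = 1/3
(not u implies v) or (v implies u) = 2/3 or 1/3 = 2/3
not ((not u implies v) or (v implies u)) = not 2/3 = 1/3
not v = not 2/3 = 1/3
not v implies v = 1/3 implies 2/3 = 1
u and u = 0 and 0 = 0
(u and u) implies v = 0 implies 2/3 = 1
not ((u and u) implies v) = not 1 = 0
(not v implies v) implies not ((u and u) implies v) = 1 implies 0 = 0
not ((not u implies v) or (v implies u)) implies ((not v implies v) implies not ((u and u) implies v)) = 1/3 implies 0 = 2/3
This gives 2/3 ≠ 1.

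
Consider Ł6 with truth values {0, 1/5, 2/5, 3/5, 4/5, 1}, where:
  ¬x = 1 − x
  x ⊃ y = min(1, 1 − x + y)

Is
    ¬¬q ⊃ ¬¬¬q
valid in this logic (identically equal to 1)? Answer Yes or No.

Counterexample: take q = 3/5.
¬q = ¬3/5 = 2/5
¬¬q = ¬2/5 = 3/5
¬¬q = ¬2/5 = 3/5
¬¬¬q = ¬3/5 = 2/5
¬¬q ⊃ ¬¬¬q = 3/5 ⊃ 2/5 = 4/5
This gives 4/5 ≠ 1.

No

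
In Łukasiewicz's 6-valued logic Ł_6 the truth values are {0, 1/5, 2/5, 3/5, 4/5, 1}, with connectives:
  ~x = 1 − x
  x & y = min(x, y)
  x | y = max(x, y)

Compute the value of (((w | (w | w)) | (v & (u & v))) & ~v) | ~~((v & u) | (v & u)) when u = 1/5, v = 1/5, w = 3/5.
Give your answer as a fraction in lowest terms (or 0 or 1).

w | w = 3/5 | 3/5 = 3/5
w | (w | w) = 3/5 | 3/5 = 3/5
u & v = 1/5 & 1/5 = 1/5
v & (u & v) = 1/5 & 1/5 = 1/5
(w | (w | w)) | (v & (u & v)) = 3/5 | 1/5 = 3/5
~v = ~1/5 = 4/5
((w | (w | w)) | (v & (u & v))) & ~v = 3/5 & 4/5 = 3/5
v & u = 1/5 & 1/5 = 1/5
v & u = 1/5 & 1/5 = 1/5
(v & u) | (v & u) = 1/5 | 1/5 = 1/5
~((v & u) | (v & u)) = ~1/5 = 4/5
~~((v & u) | (v & u)) = ~4/5 = 1/5
(((w | (w | w)) | (v & (u & v))) & ~v) | ~~((v & u) | (v & u)) = 3/5 | 1/5 = 3/5

3/5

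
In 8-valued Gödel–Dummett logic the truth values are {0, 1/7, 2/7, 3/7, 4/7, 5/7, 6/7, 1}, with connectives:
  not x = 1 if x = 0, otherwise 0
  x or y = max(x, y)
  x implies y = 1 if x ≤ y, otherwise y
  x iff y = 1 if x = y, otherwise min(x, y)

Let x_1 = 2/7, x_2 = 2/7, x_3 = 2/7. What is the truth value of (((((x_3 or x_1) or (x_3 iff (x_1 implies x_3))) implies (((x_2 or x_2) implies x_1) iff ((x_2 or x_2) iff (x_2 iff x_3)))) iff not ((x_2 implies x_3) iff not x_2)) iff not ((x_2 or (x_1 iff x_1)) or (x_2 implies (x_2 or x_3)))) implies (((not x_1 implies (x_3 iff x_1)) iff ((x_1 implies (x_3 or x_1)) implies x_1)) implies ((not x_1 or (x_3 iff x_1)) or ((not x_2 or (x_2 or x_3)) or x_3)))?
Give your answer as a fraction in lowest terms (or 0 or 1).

1

x_3 or x_1 = 2/7 or 2/7 = 2/7
x_1 implies x_3 = 2/7 implies 2/7 = 1
x_3 iff (x_1 implies x_3) = 2/7 iff 1 = 2/7
(x_3 or x_1) or (x_3 iff (x_1 implies x_3)) = 2/7 or 2/7 = 2/7
x_2 or x_2 = 2/7 or 2/7 = 2/7
(x_2 or x_2) implies x_1 = 2/7 implies 2/7 = 1
x_2 or x_2 = 2/7 or 2/7 = 2/7
x_2 iff x_3 = 2/7 iff 2/7 = 1
(x_2 or x_2) iff (x_2 iff x_3) = 2/7 iff 1 = 2/7
((x_2 or x_2) implies x_1) iff ((x_2 or x_2) iff (x_2 iff x_3)) = 1 iff 2/7 = 2/7
((x_3 or x_1) or (x_3 iff (x_1 implies x_3))) implies (((x_2 or x_2) implies x_1) iff ((x_2 or x_2) iff (x_2 iff x_3))) = 2/7 implies 2/7 = 1
x_2 implies x_3 = 2/7 implies 2/7 = 1
not x_2 = not 2/7 = 0
(x_2 implies x_3) iff not x_2 = 1 iff 0 = 0
not ((x_2 implies x_3) iff not x_2) = not 0 = 1
(((x_3 or x_1) or (x_3 iff (x_1 implies x_3))) implies (((x_2 or x_2) implies x_1) iff ((x_2 or x_2) iff (x_2 iff x_3)))) iff not ((x_2 implies x_3) iff not x_2) = 1 iff 1 = 1
x_1 iff x_1 = 2/7 iff 2/7 = 1
x_2 or (x_1 iff x_1) = 2/7 or 1 = 1
x_2 or x_3 = 2/7 or 2/7 = 2/7
x_2 implies (x_2 or x_3) = 2/7 implies 2/7 = 1
(x_2 or (x_1 iff x_1)) or (x_2 implies (x_2 or x_3)) = 1 or 1 = 1
not ((x_2 or (x_1 iff x_1)) or (x_2 implies (x_2 or x_3))) = not 1 = 0
((((x_3 or x_1) or (x_3 iff (x_1 implies x_3))) implies (((x_2 or x_2) implies x_1) iff ((x_2 or x_2) iff (x_2 iff x_3)))) iff not ((x_2 implies x_3) iff not x_2)) iff not ((x_2 or (x_1 iff x_1)) or (x_2 implies (x_2 or x_3))) = 1 iff 0 = 0
not x_1 = not 2/7 = 0
x_3 iff x_1 = 2/7 iff 2/7 = 1
not x_1 implies (x_3 iff x_1) = 0 implies 1 = 1
x_3 or x_1 = 2/7 or 2/7 = 2/7
x_1 implies (x_3 or x_1) = 2/7 implies 2/7 = 1
(x_1 implies (x_3 or x_1)) implies x_1 = 1 implies 2/7 = 2/7
(not x_1 implies (x_3 iff x_1)) iff ((x_1 implies (x_3 or x_1)) implies x_1) = 1 iff 2/7 = 2/7
not x_1 = not 2/7 = 0
x_3 iff x_1 = 2/7 iff 2/7 = 1
not x_1 or (x_3 iff x_1) = 0 or 1 = 1
not x_2 = not 2/7 = 0
x_2 or x_3 = 2/7 or 2/7 = 2/7
not x_2 or (x_2 or x_3) = 0 or 2/7 = 2/7
(not x_2 or (x_2 or x_3)) or x_3 = 2/7 or 2/7 = 2/7
(not x_1 or (x_3 iff x_1)) or ((not x_2 or (x_2 or x_3)) or x_3) = 1 or 2/7 = 1
((not x_1 implies (x_3 iff x_1)) iff ((x_1 implies (x_3 or x_1)) implies x_1)) implies ((not x_1 or (x_3 iff x_1)) or ((not x_2 or (x_2 or x_3)) or x_3)) = 2/7 implies 1 = 1
(((((x_3 or x_1) or (x_3 iff (x_1 implies x_3))) implies (((x_2 or x_2) implies x_1) iff ((x_2 or x_2) iff (x_2 iff x_3)))) iff not ((x_2 implies x_3) iff not x_2)) iff not ((x_2 or (x_1 iff x_1)) or (x_2 implies (x_2 or x_3)))) implies (((not x_1 implies (x_3 iff x_1)) iff ((x_1 implies (x_3 or x_1)) implies x_1)) implies ((not x_1 or (x_3 iff x_1)) or ((not x_2 or (x_2 or x_3)) or x_3))) = 0 implies 1 = 1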